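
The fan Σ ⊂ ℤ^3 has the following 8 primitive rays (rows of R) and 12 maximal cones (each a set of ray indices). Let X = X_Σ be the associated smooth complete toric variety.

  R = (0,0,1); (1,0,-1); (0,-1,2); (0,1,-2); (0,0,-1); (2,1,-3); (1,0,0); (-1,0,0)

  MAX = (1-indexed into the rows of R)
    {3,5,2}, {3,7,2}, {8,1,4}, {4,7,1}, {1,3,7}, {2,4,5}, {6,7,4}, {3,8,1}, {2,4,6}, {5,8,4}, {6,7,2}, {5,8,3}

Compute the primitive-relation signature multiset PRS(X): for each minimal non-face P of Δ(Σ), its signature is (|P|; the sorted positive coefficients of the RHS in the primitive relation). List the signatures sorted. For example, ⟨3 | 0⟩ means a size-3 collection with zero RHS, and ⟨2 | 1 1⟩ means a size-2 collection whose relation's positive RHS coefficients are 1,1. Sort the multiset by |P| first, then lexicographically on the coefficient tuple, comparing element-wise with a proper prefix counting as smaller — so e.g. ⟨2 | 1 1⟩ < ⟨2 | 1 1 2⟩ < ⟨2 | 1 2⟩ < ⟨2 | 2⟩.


Minimal non-faces — 11 found among 8 rays, 12 max cones:

  P = {1,5}:  v_{1} + v_{5} = 0 — sig = ⟨2 | 0⟩
  P = {3,4}:  v_{3} + v_{4} = 0 — sig = ⟨2 | 0⟩
  P = {7,8}:  v_{7} + v_{8} = 0 — sig = ⟨2 | 0⟩
  P = {1,2}:  v_{1} + v_{2} = v_{7} — sig = ⟨2 | 1⟩
  P = {2,8}:  v_{2} + v_{8} = v_{5} — sig = ⟨2 | 1⟩
  P = {5,7}:  v_{5} + v_{7} = v_{2} — sig = ⟨2 | 1⟩
  P = {3,6}:  v_{3} + v_{6} = v_{2} + v_{7} — sig = ⟨2 | 1 1⟩
  P = {6,8}:  v_{6} + v_{8} = v_{2} + v_{4} — sig = ⟨2 | 1 1⟩
  P = {1,6}:  v_{1} + v_{6} = v_{4} + 2·v_{7} — sig = ⟨2 | 1 2⟩
  P = {5,6}:  v_{5} + v_{6} = 2·v_{2} + v_{4} — sig = ⟨2 | 1 2⟩
  P = {2,4,7}:  v_{2} + v_{4} + v_{7} = v_{6} — sig = ⟨3 | 1⟩

Sorted signature multiset PRS(X):
    ⟨2 | 0⟩
    ⟨2 | 0⟩
    ⟨2 | 0⟩
    ⟨2 | 1⟩
    ⟨2 | 1⟩
    ⟨2 | 1⟩
    ⟨2 | 1 1⟩
    ⟨2 | 1 1⟩
    ⟨2 | 1 2⟩
    ⟨2 | 1 2⟩
    ⟨3 | 1⟩


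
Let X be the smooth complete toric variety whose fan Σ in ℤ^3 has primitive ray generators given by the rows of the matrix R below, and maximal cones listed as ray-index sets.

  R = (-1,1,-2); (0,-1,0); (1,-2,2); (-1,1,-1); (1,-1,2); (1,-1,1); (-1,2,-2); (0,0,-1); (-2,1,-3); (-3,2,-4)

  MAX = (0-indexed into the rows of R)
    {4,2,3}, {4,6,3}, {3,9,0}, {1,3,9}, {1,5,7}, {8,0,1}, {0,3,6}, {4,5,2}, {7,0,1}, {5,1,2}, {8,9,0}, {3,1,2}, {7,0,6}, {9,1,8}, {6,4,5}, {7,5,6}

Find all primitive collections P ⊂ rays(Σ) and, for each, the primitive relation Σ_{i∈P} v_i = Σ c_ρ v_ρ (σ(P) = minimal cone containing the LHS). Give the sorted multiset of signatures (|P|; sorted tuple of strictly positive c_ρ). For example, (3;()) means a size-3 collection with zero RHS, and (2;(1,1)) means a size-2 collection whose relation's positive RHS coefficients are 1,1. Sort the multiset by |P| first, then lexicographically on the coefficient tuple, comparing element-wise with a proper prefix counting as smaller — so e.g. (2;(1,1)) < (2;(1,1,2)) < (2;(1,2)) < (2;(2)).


Σ has 23 primitive collections:

  P={0,4}:  v_{0} + v_{4} = 0  so sig = (2;())
  P={2,6}:  v_{2} + v_{6} = 0  so sig = (2;())
  P={3,5}:  v_{3} + v_{5} = 0  so sig = (2;())
  P={0,2}:  v_{0} + v_{2} = v_{1}  so sig = (2;(1))
  P={0,5}:  v_{0} + v_{5} = v_{7}  so sig = (2;(1))
  P={1,4}:  v_{1} + v_{4} = v_{2}  so sig = (2;(1))
  P={1,6}:  v_{1} + v_{6} = v_{0}  so sig = (2;(1))
  P={3,7}:  v_{3} + v_{7} = v_{0}  so sig = (2;(1))
  P={3,8}:  v_{3} + v_{8} = v_{9}  so sig = (2;(1))
  P={4,7}:  v_{4} + v_{7} = v_{5}  so sig = (2;(1))
  P={5,9}:  v_{5} + v_{9} = v_{8}  so sig = (2;(1))
  P={2,7}:  v_{2} + v_{7} = v_{1} + v_{5}  so sig = (2;(1,1))
  P={4,8}:  v_{4} + v_{8} = v_{1} + v_{3}  so sig = (2;(1,1))
  P={5,8}:  v_{5} + v_{8} = v_{0} + v_{1}  so sig = (2;(1,1))
  P={7,9}:  v_{7} + v_{9} = v_{0} + v_{8}  so sig = (2;(1,1))
  P={2,8}:  v_{2} + v_{8} = 2·v_{1} + v_{3}  so sig = (2;(1,2))
  P={4,9}:  v_{4} + v_{9} = v_{1} + 2·v_{3}  so sig = (2;(1,2))
  P={6,8}:  v_{6} + v_{8} = 2·v_{0} + v_{3}  so sig = (2;(1,2))
  P={7,8}:  v_{7} + v_{8} = 2·v_{0} + v_{1}  so sig = (2;(1,2))
  P={2,9}:  v_{2} + v_{9} = 2·v_{1} + 2·v_{3}  so sig = (2;(2,2))
  P={6,9}:  v_{6} + v_{9} = 2·v_{0} + 2·v_{3}  so sig = (2;(2,2))
  P={0,1,3}:  v_{0} + v_{1} + v_{3} = v_{8}  so sig = (3;(1))
  P={0,1,9}:  v_{0} + v_{1} + v_{9} = 2·v_{8}  so sig = (3;(2))

Hence PRS(X_Σ) =
    (2;())
    (2;())
    (2;())
    (2;(1))
    (2;(1))
    (2;(1))
    (2;(1))
    (2;(1))
    (2;(1))
    (2;(1))
    (2;(1))
    (2;(1,1))
    (2;(1,1))
    (2;(1,1))
    (2;(1,1))
    (2;(1,2))
    (2;(1,2))
    (2;(1,2))
    (2;(1,2))
    (2;(2,2))
    (2;(2,2))
    (3;(1))
    (3;(2))


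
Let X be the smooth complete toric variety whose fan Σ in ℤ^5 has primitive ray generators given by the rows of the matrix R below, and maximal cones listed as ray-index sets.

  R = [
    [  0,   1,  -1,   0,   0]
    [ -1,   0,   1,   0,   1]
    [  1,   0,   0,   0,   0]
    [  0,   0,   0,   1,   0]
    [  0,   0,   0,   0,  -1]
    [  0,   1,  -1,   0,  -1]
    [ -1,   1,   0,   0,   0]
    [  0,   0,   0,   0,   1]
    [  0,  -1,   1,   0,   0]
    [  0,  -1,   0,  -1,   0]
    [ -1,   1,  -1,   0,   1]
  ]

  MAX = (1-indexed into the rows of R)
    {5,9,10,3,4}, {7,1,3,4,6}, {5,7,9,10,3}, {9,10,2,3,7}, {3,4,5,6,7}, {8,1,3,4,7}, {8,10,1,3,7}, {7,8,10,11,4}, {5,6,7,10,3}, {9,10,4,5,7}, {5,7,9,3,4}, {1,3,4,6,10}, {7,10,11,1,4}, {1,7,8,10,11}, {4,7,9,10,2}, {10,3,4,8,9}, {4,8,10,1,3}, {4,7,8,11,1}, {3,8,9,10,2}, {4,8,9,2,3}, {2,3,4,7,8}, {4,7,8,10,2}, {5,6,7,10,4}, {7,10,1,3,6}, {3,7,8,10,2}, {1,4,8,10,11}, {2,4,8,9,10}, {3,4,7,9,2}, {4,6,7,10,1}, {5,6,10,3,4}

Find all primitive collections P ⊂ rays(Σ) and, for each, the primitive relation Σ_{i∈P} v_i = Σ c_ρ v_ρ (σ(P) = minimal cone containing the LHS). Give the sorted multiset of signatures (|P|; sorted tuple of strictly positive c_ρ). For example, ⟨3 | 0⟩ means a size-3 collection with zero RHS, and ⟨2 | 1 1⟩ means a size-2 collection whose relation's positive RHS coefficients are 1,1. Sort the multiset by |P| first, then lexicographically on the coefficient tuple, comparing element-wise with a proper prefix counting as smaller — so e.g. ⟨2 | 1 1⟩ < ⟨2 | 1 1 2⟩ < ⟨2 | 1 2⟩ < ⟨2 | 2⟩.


17 collections generate NE(X_Σ); each relation:

  {1,9}:  v_{1} + v_{9} = 0  ⟹  sig = ⟨2 | 0⟩
  {5,8}:  v_{5} + v_{8} = 0  ⟹  sig = ⟨2 | 0⟩
  {1,5}:  v_{1} + v_{5} = v_{6}  ⟹  sig = ⟨2 | 1⟩
  {2,6}:  v_{2} + v_{6} = v_{7}  ⟹  sig = ⟨2 | 1⟩
  {6,8}:  v_{6} + v_{8} = v_{1}  ⟹  sig = ⟨2 | 1⟩
  {6,9}:  v_{6} + v_{9} = v_{5}  ⟹  sig = ⟨2 | 1⟩
  {1,2}:  v_{1} + v_{2} = v_{7} + v_{8}  ⟹  sig = ⟨2 | 1 1⟩
  {2,5}:  v_{2} + v_{5} = v_{7} + v_{9}  ⟹  sig = ⟨2 | 1 1⟩
  {3,11}:  v_{3} + v_{11} = v_{1} + v_{8}  ⟹  sig = ⟨2 | 1 1⟩
  {5,11}:  v_{5} + v_{11} = v_{1} + v_{4} + v_{7} + v_{10}  ⟹  sig = ⟨2 | 1 1 1 1⟩
  {9,11}:  v_{9} + v_{11} = v_{4} + v_{7} + v_{8} + v_{10}  ⟹  sig = ⟨2 | 1 1 1 1⟩
  {6,11}:  v_{6} + v_{11} = 2·v_{1} + v_{4} + v_{7} + v_{10}  ⟹  sig = ⟨2 | 1 1 1 2⟩
  {2,11}:  v_{2} + v_{11} = v_{4} + 2·v_{7} + 2·v_{8} + v_{10}  ⟹  sig = ⟨2 | 1 1 2 2⟩
  {7,8,9}:  v_{7} + v_{8} + v_{9} = v_{2}  ⟹  sig = ⟨3 | 1⟩
  {3,4,7,10}:  v_{3} + v_{4} + v_{7} + v_{10} = 0  ⟹  sig = ⟨4 | 0⟩
  {2,3,4,10}:  v_{2} + v_{3} + v_{4} + v_{10} = v_{8} + v_{9}  ⟹  sig = ⟨4 | 1 1⟩
  {1,4,7,8,10}:  v_{1} + v_{4} + v_{7} + v_{8} + v_{10} = v_{11}  ⟹  sig = ⟨5 | 1⟩

Hence PRS(X_Σ) =
[⟨2 | 0⟩, ⟨2 | 0⟩, ⟨2 | 1⟩, ⟨2 | 1⟩, ⟨2 | 1⟩, ⟨2 | 1⟩, ⟨2 | 1 1⟩, ⟨2 | 1 1⟩, ⟨2 | 1 1⟩, ⟨2 | 1 1 1 1⟩, ⟨2 | 1 1 1 1⟩, ⟨2 | 1 1 1 2⟩, ⟨2 | 1 1 2 2⟩, ⟨3 | 1⟩, ⟨4 | 0⟩, ⟨4 | 1 1⟩, ⟨5 | 1⟩]


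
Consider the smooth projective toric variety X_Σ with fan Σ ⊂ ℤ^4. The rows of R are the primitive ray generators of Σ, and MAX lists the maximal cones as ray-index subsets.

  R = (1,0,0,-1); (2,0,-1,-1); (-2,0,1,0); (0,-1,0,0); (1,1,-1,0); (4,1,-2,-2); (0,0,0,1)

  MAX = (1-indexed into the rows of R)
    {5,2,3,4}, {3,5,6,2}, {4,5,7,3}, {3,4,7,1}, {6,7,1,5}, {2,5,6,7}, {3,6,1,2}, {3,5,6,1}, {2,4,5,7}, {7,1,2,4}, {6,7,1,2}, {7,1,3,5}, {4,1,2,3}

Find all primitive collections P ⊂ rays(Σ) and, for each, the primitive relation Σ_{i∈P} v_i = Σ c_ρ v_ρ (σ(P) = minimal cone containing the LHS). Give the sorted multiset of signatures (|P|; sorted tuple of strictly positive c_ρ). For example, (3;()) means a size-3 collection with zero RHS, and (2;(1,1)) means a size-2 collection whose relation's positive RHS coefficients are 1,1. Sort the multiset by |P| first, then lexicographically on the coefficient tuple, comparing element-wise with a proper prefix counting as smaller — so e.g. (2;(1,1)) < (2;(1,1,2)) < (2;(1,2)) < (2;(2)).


Σ has 5 primitive collections:

  {4,6}:  v_{4} + v_{6} = 2·v_{2}  →  sig = (2;(2))
  {2,3,7}:  v_{2} + v_{3} + v_{7} = 0  →  sig = (3;())
  {1,2,5}:  v_{1} + v_{2} + v_{5} = v_{6}  →  sig = (3;(1))
  {1,4,5}:  v_{1} + v_{4} + v_{5} = v_{2}  →  sig = (3;(1))
  {3,6,7}:  v_{3} + v_{6} + v_{7} = v_{1} + v_{5}  →  sig = (3;(1,1))

Sorted signature multiset PRS(X):
[(2;(2)), (3;()), (3;(1)), (3;(1)), (3;(1,1))]


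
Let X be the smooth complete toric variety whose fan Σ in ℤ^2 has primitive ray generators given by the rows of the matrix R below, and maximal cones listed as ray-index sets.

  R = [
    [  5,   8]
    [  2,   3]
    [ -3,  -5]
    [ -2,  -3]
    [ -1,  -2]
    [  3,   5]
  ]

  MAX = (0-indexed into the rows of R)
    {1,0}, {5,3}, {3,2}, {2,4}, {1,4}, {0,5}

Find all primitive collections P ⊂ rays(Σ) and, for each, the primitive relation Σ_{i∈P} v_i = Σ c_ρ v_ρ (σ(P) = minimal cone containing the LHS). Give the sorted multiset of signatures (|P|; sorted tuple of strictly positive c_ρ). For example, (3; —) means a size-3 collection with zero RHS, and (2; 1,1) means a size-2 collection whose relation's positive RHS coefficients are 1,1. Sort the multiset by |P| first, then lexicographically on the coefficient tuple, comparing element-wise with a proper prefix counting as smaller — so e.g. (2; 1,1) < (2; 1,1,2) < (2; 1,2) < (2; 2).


Δ(Σ) — 6 vertices, 9 min non-faces:

  P={1,3}:  v_{1} + v_{3} = 0 — sig = (2; —)
  P={2,5}:  v_{2} + v_{5} = 0 — sig = (2; —)
  P={0,2}:  v_{0} + v_{2} = v_{1} — sig = (2; 1)
  P={0,3}:  v_{0} + v_{3} = v_{5} — sig = (2; 1)
  P={1,2}:  v_{1} + v_{2} = v_{4} — sig = (2; 1)
  P={1,5}:  v_{1} + v_{5} = v_{0} — sig = (2; 1)
  P={3,4}:  v_{3} + v_{4} = v_{2} — sig = (2; 1)
  P={4,5}:  v_{4} + v_{5} = v_{1} — sig = (2; 1)
  P={0,4}:  v_{0} + v_{4} = 2·v_{1} — sig = (2; 2)

Hence PRS(X_Σ) =
{ (2; —) ×2,  (2; 1) ×6,  (2; 2) }


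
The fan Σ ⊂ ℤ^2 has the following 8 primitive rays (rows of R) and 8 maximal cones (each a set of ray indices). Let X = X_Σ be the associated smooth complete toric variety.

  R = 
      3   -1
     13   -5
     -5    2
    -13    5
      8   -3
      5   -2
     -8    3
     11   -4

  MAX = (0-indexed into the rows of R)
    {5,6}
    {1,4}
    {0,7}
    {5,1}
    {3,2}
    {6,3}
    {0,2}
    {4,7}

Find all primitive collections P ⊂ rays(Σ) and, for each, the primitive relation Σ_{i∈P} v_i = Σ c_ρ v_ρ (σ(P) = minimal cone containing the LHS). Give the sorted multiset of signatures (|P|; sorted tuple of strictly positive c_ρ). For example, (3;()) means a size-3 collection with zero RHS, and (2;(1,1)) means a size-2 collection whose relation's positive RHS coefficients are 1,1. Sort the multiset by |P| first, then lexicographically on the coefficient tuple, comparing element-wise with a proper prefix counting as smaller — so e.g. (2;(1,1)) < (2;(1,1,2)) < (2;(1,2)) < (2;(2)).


20 minimal non-faces of Δ(Σ) (on 8 rays):

  • {1,3}:  v_{1} + v_{3} = 0  ⇒ sig = (2;())
  • {2,5}:  v_{2} + v_{5} = 0  ⇒ sig = (2;())
  • {4,6}:  v_{4} + v_{6} = 0  ⇒ sig = (2;())
  • {0,4}:  v_{0} + v_{4} = v_{7}  ⇒ sig = (2;(1))
  • {0,5}:  v_{0} + v_{5} = v_{4}  ⇒ sig = (2;(1))
  • {0,6}:  v_{0} + v_{6} = v_{2}  ⇒ sig = (2;(1))
  • {1,2}:  v_{1} + v_{2} = v_{4}  ⇒ sig = (2;(1))
  • {1,6}:  v_{1} + v_{6} = v_{5}  ⇒ sig = (2;(1))
  • {2,4}:  v_{2} + v_{4} = v_{0}  ⇒ sig = (2;(1))
  • {2,6}:  v_{2} + v_{6} = v_{3}  ⇒ sig = (2;(1))
  • {3,4}:  v_{3} + v_{4} = v_{2}  ⇒ sig = (2;(1))
  • {3,5}:  v_{3} + v_{5} = v_{6}  ⇒ sig = (2;(1))
  • {4,5}:  v_{4} + v_{5} = v_{1}  ⇒ sig = (2;(1))
  • {6,7}:  v_{6} + v_{7} = v_{0}  ⇒ sig = (2;(1))
  • {3,7}:  v_{3} + v_{7} = v_{0} + v_{2}  ⇒ sig = (2;(1,1))
  • {0,1}:  v_{0} + v_{1} = 2·v_{4}  ⇒ sig = (2;(2))
  • {0,3}:  v_{0} + v_{3} = 2·v_{2}  ⇒ sig = (2;(2))
  • {2,7}:  v_{2} + v_{7} = 2·v_{0}  ⇒ sig = (2;(2))
  • {5,7}:  v_{5} + v_{7} = 2·v_{4}  ⇒ sig = (2;(2))
  • {1,7}:  v_{1} + v_{7} = 3·v_{4}  ⇒ sig = (2;(3))

Hence PRS(X_Σ) =
    (2;())
    (2;())
    (2;())
    (2;(1))
    (2;(1))
    (2;(1))
    (2;(1))
    (2;(1))
    (2;(1))
    (2;(1))
    (2;(1))
    (2;(1))
    (2;(1))
    (2;(1))
    (2;(1,1))
    (2;(2))
    (2;(2))
    (2;(2))
    (2;(2))
    (2;(3))


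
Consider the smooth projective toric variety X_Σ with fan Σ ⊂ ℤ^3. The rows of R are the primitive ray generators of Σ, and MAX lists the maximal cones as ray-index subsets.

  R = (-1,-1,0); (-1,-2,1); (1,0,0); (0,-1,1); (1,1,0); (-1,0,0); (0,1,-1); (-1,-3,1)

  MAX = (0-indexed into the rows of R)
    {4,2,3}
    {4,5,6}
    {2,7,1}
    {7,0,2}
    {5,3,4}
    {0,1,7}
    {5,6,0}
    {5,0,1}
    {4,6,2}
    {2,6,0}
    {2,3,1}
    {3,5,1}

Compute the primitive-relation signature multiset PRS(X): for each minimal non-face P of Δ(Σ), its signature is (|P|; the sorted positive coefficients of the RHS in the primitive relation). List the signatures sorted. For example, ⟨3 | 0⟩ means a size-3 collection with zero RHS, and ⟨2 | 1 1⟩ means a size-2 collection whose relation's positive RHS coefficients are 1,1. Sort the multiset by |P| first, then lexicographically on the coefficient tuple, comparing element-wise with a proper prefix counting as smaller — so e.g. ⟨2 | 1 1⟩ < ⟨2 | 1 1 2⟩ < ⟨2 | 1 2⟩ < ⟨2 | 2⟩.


The 11 primitive collections of Σ (r=8, n=3):

  P={0,4}:  v_{0} + v_{4} = 0 — sig = ⟨2 | 0⟩
  P={2,5}:  v_{2} + v_{5} = 0 — sig = ⟨2 | 0⟩
  P={3,6}:  v_{3} + v_{6} = 0 — sig = ⟨2 | 0⟩
  P={0,3}:  v_{0} + v_{3} = v_{1} — sig = ⟨2 | 1⟩
  P={1,4}:  v_{1} + v_{4} = v_{3} — sig = ⟨2 | 1⟩
  P={1,6}:  v_{1} + v_{6} = v_{0} — sig = ⟨2 | 1⟩
  P={4,7}:  v_{4} + v_{7} = v_{1} + v_{2} — sig = ⟨2 | 1 1⟩
  P={5,7}:  v_{5} + v_{7} = v_{0} + v_{1} — sig = ⟨2 | 1 1⟩
  P={3,7}:  v_{3} + v_{7} = 2·v_{1} + v_{2} — sig = ⟨2 | 1 2⟩
  P={6,7}:  v_{6} + v_{7} = 2·v_{0} + v_{2} — sig = ⟨2 | 1 2⟩
  P={0,1,2}:  v_{0} + v_{1} + v_{2} = v_{7} — sig = ⟨3 | 1⟩

so the primitive-relation signature multiset is
    ⟨2 | 0⟩
    ⟨2 | 0⟩
    ⟨2 | 0⟩
    ⟨2 | 1⟩
    ⟨2 | 1⟩
    ⟨2 | 1⟩
    ⟨2 | 1 1⟩
    ⟨2 | 1 1⟩
    ⟨2 | 1 2⟩
    ⟨2 | 1 2⟩
    ⟨3 | 1⟩


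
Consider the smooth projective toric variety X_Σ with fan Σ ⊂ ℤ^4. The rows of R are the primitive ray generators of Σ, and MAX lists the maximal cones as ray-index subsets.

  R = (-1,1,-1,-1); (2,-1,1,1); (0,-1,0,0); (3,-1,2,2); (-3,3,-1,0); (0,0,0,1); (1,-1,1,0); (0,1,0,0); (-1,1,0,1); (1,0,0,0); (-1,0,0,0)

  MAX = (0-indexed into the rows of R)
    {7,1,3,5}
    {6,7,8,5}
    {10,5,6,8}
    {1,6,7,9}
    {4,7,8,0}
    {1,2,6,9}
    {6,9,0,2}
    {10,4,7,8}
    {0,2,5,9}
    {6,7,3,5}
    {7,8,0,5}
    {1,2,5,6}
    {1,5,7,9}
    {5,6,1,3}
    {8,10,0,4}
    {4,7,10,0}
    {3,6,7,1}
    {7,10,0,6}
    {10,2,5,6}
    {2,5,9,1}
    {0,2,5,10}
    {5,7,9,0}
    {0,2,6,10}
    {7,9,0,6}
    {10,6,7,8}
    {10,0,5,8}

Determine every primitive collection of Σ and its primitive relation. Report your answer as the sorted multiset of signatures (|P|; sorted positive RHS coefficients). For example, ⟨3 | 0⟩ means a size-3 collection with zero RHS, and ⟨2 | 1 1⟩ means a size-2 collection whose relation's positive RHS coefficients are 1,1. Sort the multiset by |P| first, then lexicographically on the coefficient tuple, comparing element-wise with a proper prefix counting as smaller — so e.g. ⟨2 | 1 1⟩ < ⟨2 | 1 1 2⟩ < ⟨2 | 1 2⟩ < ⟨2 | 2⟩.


Primitive collections (24):

  {2,7}:  v_{2} + v_{7} = 0  so sig = ⟨2 | 0⟩
  {9,10}:  v_{9} + v_{10} = 0  so sig = ⟨2 | 0⟩
  {0,1}:  v_{0} + v_{1} = v_{9}  so sig = ⟨2 | 1⟩
  {0,3}:  v_{0} + v_{3} = v_{1} + v_{7}  so sig = ⟨2 | 1 1⟩
  {1,4}:  v_{1} + v_{4} = v_{7} + v_{8}  so sig = ⟨2 | 1 1⟩
  {1,10}:  v_{1} + v_{10} = v_{5} + v_{6}  so sig = ⟨2 | 1 1⟩
  {2,8}:  v_{2} + v_{8} = v_{5} + v_{10}  so sig = ⟨2 | 1 1⟩
  {8,9}:  v_{8} + v_{9} = v_{5} + v_{7}  so sig = ⟨2 | 1 1⟩
  {2,3}:  v_{2} + v_{3} = v_{1} + v_{5} + v_{6}  so sig = ⟨2 | 1 1 1⟩
  {2,4}:  v_{2} + v_{4} = v_{0} + v_{8} + v_{10}  so sig = ⟨2 | 1 1 1⟩
  {4,9}:  v_{4} + v_{9} = v_{0} + v_{7} + v_{8}  so sig = ⟨2 | 1 1 1⟩
  {3,4}:  v_{3} + v_{4} = v_{5} + v_{6} + 2·v_{7} + v_{8}  so sig = ⟨2 | 1 1 1 2⟩
  {1,8}:  v_{1} + v_{8} = 2·v_{5} + v_{6} + v_{7}  so sig = ⟨2 | 1 1 2⟩
  {3,9}:  v_{3} + v_{9} = 2·v_{1} + v_{7}  so sig = ⟨2 | 1 2⟩
  {4,5}:  v_{4} + v_{5} = v_{0} + 2·v_{8}  so sig = ⟨2 | 1 2⟩
  {3,10}:  v_{3} + v_{10} = 2·v_{5} + 2·v_{6} + v_{7}  so sig = ⟨2 | 1 2 2⟩
  {4,6}:  v_{4} + v_{6} = 2·v_{7} + 2·v_{10}  so sig = ⟨2 | 2 2⟩
  {3,8}:  v_{3} + v_{8} = 3·v_{5} + 2·v_{6} + 2·v_{7}  so sig = ⟨2 | 2 2 3⟩
  {0,5,6}:  v_{0} + v_{5} + v_{6} = 0  so sig = ⟨3 | 0⟩
  {5,6,9}:  v_{5} + v_{6} + v_{9} = v_{1}  so sig = ⟨3 | 1⟩
  {5,7,10}:  v_{5} + v_{7} + v_{10} = v_{8}  so sig = ⟨3 | 1⟩
  {0,6,8}:  v_{0} + v_{6} + v_{8} = v_{7} + v_{10}  so sig = ⟨3 | 1 1⟩
  {0,7,8,10}:  v_{0} + v_{7} + v_{8} + v_{10} = v_{4}  so sig = ⟨4 | 1⟩
  {1,5,6,7}:  v_{1} + v_{5} + v_{6} + v_{7} = v_{3}  so sig = ⟨4 | 1⟩

so the primitive-relation signature multiset is
    |P|=2: 18 collections, coeffs (), (), (1), (1,1), (1,1), (1,1), (1,1), (1,1), (1,1,1), (1,1,1), (1,1,1), (1,1,1,2), (1,1,2), (1,2), (1,2), (1,2,2), (2,2), (2,2,3)
    |P|=3: 4 collections, coeffs (), (1), (1), (1,1)
    |P|=4: 2 collections, coeffs (1), (1)


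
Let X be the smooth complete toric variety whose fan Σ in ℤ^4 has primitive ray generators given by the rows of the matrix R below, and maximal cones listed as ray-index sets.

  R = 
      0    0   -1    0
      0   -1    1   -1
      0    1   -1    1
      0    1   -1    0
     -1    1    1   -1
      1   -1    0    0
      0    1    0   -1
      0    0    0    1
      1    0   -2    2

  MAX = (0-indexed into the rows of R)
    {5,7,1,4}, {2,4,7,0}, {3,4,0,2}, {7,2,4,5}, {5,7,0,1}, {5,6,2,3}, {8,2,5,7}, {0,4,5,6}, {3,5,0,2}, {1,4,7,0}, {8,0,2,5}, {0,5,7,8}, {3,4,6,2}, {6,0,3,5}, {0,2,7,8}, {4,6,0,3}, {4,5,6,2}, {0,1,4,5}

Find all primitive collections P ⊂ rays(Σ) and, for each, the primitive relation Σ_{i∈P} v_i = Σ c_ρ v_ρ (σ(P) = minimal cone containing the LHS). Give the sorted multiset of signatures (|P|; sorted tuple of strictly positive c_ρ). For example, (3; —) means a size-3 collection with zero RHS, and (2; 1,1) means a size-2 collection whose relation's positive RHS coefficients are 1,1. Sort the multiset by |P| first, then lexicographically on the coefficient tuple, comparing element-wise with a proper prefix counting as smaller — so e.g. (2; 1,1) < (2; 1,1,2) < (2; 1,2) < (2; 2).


Minimal non-faces — 14 found among 9 rays, 18 max cones:

  P={1,2}:  v_{1} + v_{2} = 0  →  sig = (2; —)
  P={3,7}:  v_{3} + v_{7} = v_{2}  →  sig = (2; 1)
  P={4,8}:  v_{4} + v_{8} = v_{2}  →  sig = (2; 1)
  P={1,3}:  v_{1} + v_{3} = v_{0} + v_{4} + v_{5}  →  sig = (2; 1,1,1)
  P={1,8}:  v_{1} + v_{8} = v_{0} + v_{5} + v_{7}  →  sig = (2; 1,1,1)
  P={6,7}:  v_{6} + v_{7} = v_{2} + v_{4} + v_{5}  →  sig = (2; 1,1,1)
  P={6,8}:  v_{6} + v_{8} = v_{2} + v_{3} + v_{5}  →  sig = (2; 1,1,1)
  P={3,8}:  v_{3} + v_{8} = v_{0} + 2·v_{2} + v_{5}  →  sig = (2; 1,1,2)
  P={1,6}:  v_{1} + v_{6} = v_{0} + 2·v_{4} + 2·v_{5}  →  sig = (2; 1,2,2)
  P={3,4,5}:  v_{3} + v_{4} + v_{5} = v_{6}  →  sig = (3; 1)
  P={0,2,6}:  v_{0} + v_{2} + v_{6} = 2·v_{3}  →  sig = (3; 2)
  P={0,4,5,7}:  v_{0} + v_{4} + v_{5} + v_{7} = 0  →  sig = (4; —)
  P={0,2,4,5}:  v_{0} + v_{2} + v_{4} + v_{5} = v_{3}  →  sig = (4; 1)
  P={0,2,5,7}:  v_{0} + v_{2} + v_{5} + v_{7} = v_{8}  →  sig = (4; 1)

so the primitive-relation signature multiset is
    |P|=2: 9 collections, coeffs (), (1), (1), (1,1,1), (1,1,1), (1,1,1), (1,1,1), (1,1,2), (1,2,2)
    |P|=3: 2 collections, coeffs (1), (2)
    |P|=4: 3 collections, coeffs (), (1), (1)


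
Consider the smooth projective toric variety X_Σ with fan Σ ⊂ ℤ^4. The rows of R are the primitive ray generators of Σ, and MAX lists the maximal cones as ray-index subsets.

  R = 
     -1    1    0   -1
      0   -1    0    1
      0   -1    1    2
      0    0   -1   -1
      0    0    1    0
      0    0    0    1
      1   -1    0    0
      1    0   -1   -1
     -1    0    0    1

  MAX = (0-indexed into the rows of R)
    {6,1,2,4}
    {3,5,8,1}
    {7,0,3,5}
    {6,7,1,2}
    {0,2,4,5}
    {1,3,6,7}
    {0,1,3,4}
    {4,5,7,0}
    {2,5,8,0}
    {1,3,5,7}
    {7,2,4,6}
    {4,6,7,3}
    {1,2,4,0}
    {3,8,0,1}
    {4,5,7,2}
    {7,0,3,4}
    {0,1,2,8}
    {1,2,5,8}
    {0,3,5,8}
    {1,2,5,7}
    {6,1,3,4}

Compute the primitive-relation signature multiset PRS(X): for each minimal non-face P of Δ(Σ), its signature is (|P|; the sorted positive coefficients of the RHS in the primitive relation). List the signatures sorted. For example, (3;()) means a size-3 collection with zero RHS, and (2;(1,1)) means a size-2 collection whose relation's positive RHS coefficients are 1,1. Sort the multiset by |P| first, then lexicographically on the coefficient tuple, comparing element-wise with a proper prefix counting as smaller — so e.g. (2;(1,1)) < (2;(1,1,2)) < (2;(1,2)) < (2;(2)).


Minimal non-faces — 12 found among 9 rays, 21 max cones:

  P={2,3}:  v_{2} + v_{3} = v_{1} ; sig = (2;(1))
  P={6,8}:  v_{6} + v_{8} = v_{1} ; sig = (2;(1))
  P={0,6}:  v_{0} + v_{6} = v_{3} + v_{4} ; sig = (2;(1,1))
  P={4,8}:  v_{4} + v_{8} = v_{0} + v_{2} ; sig = (2;(1,1))
  P={5,6}:  v_{5} + v_{6} = v_{2} + v_{7} ; sig = (2;(1,1))
  P={7,8}:  v_{7} + v_{8} = v_{3} + v_{5} ; sig = (2;(1,1))
  P={0,2,7}:  v_{0} + v_{2} + v_{7} = 0 ; sig = (3;())
  P={3,4,5}:  v_{3} + v_{4} + v_{5} = 0 ; sig = (3;())
  P={0,1,5}:  v_{0} + v_{1} + v_{5} = v_{8} ; sig = (3;(1))
  P={0,1,7}:  v_{0} + v_{1} + v_{7} = v_{3} ; sig = (3;(1))
  P={1,4,5}:  v_{1} + v_{4} + v_{5} = v_{2} ; sig = (3;(1))
  P={1,4,7}:  v_{1} + v_{4} + v_{7} = v_{6} ; sig = (3;(1))

Sorted signature multiset PRS(X):
    |P|=2: 6 collections, coeffs (1), (1), (1,1), (1,1), (1,1), (1,1)
    |P|=3: 6 collections, coeffs (), (), (1), (1), (1), (1)


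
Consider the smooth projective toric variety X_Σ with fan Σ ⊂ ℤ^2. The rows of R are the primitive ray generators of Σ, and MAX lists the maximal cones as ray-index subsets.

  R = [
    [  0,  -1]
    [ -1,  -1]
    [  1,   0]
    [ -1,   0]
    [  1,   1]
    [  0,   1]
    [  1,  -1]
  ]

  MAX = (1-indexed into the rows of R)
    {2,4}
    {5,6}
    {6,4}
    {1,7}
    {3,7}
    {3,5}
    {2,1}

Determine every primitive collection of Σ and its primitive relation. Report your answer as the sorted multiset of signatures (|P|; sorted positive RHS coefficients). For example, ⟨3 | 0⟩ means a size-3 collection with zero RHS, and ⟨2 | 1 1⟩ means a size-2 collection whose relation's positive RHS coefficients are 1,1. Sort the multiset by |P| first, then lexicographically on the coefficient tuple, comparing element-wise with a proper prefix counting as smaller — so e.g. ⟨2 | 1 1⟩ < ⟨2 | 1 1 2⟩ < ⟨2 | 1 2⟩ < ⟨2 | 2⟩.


Δ(Σ) — 7 vertices, 14 min non-faces:

  {1,6}:  v_{1} + v_{6} = 0  so sig = ⟨2 | 0⟩
  {2,5}:  v_{2} + v_{5} = 0  so sig = ⟨2 | 0⟩
  {3,4}:  v_{3} + v_{4} = 0  so sig = ⟨2 | 0⟩
  {1,3}:  v_{1} + v_{3} = v_{7}  so sig = ⟨2 | 1⟩
  {1,4}:  v_{1} + v_{4} = v_{2}  so sig = ⟨2 | 1⟩
  {1,5}:  v_{1} + v_{5} = v_{3}  so sig = ⟨2 | 1⟩
  {2,3}:  v_{2} + v_{3} = v_{1}  so sig = ⟨2 | 1⟩
  {2,6}:  v_{2} + v_{6} = v_{4}  so sig = ⟨2 | 1⟩
  {3,6}:  v_{3} + v_{6} = v_{5}  so sig = ⟨2 | 1⟩
  {4,5}:  v_{4} + v_{5} = v_{6}  so sig = ⟨2 | 1⟩
  {4,7}:  v_{4} + v_{7} = v_{1}  so sig = ⟨2 | 1⟩
  {6,7}:  v_{6} + v_{7} = v_{3}  so sig = ⟨2 | 1⟩
  {2,7}:  v_{2} + v_{7} = 2·v_{1}  so sig = ⟨2 | 2⟩
  {5,7}:  v_{5} + v_{7} = 2·v_{3}  so sig = ⟨2 | 2⟩

Signatures (|P|; sorted positive RHS coefficients), sorted:
    |P|=2: 14 collections, coeffs (), (), (), (1), (1), (1), (1), (1), (1), (1), (1), (1), (2), (2)


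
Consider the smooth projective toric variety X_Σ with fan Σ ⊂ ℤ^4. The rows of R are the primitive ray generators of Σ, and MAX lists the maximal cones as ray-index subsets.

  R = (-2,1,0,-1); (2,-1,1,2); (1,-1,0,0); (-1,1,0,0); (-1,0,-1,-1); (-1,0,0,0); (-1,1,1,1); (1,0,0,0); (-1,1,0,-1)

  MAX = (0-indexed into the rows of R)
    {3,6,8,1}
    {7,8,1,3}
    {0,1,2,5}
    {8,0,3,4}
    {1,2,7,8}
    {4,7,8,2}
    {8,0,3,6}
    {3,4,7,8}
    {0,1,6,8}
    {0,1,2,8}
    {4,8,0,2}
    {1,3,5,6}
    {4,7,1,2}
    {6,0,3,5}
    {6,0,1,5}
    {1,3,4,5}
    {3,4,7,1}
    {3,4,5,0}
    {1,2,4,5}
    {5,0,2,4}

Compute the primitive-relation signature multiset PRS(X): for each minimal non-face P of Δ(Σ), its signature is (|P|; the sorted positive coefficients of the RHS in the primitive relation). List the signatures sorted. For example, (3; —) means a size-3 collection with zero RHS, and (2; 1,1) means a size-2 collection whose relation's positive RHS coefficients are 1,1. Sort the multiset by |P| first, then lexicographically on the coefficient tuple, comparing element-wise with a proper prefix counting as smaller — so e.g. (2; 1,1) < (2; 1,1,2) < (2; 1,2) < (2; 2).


10 collections generate NE(X_Σ); each relation:

  • {2,3}:  v_{2} + v_{3} = 0  ⟹  sig = (2; —)
  • {5,7}:  v_{5} + v_{7} = 0  ⟹  sig = (2; —)
  • {0,7}:  v_{0} + v_{7} = v_{8}  ⟹  sig = (2; 1)
  • {5,8}:  v_{5} + v_{8} = v_{0}  ⟹  sig = (2; 1)
  • {2,6}:  v_{2} + v_{6} = v_{0} + v_{1}  ⟹  sig = (2; 1,1)
  • {4,6}:  v_{4} + v_{6} = v_{3} + v_{5}  ⟹  sig = (2; 1,1)
  • {6,7}:  v_{6} + v_{7} = v_{1} + v_{3} + v_{8}  ⟹  sig = (2; 1,1,1)
  • {1,4,8}:  v_{1} + v_{4} + v_{8} = 0  ⟹  sig = (3; —)
  • {0,1,3}:  v_{0} + v_{1} + v_{3} = v_{6}  ⟹  sig = (3; 1)
  • {0,1,4}:  v_{0} + v_{1} + v_{4} = v_{5}  ⟹  sig = (3; 1)

so the primitive-relation signature multiset is
{ (2; —) ×2,  (2; 1) ×2,  (2; 1,1) ×2,  (2; 1,1,1),  (3; —),  (3; 1) ×2 }


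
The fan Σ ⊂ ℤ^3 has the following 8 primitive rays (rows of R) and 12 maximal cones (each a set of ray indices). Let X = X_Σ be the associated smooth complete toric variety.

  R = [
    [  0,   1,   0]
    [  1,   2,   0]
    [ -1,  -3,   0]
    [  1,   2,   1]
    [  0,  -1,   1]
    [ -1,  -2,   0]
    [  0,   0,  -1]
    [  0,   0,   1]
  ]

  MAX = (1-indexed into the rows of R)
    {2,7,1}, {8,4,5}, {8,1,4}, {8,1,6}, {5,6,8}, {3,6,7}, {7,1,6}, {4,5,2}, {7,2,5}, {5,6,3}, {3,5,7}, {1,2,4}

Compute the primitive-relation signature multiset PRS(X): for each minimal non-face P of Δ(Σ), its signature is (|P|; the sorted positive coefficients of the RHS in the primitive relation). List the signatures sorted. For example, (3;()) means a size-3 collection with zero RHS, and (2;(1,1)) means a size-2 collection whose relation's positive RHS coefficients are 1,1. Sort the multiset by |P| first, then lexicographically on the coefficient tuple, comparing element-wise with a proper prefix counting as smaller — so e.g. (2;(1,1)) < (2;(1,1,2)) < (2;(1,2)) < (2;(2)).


11 minimal non-faces of Δ(Σ) (on 8 rays):

  P = {2,6}:  v_{2} + v_{6} = 0 ; sig = (2;())
  P = {7,8}:  v_{7} + v_{8} = 0 ; sig = (2;())
  P = {1,3}:  v_{1} + v_{3} = v_{6} ; sig = (2;(1))
  P = {1,5}:  v_{1} + v_{5} = v_{8} ; sig = (2;(1))
  P = {2,8}:  v_{2} + v_{8} = v_{4} ; sig = (2;(1))
  P = {3,4}:  v_{3} + v_{4} = v_{5} ; sig = (2;(1))
  P = {4,6}:  v_{4} + v_{6} = v_{8} ; sig = (2;(1))
  P = {4,7}:  v_{4} + v_{7} = v_{2} ; sig = (2;(1))
  P = {2,3}:  v_{2} + v_{3} = v_{5} + v_{7} ; sig = (2;(1,1))
  P = {3,8}:  v_{3} + v_{8} = v_{5} + v_{6} ; sig = (2;(1,1))
  P = {5,6,7}:  v_{5} + v_{6} + v_{7} = v_{3} ; sig = (3;(1))

Hence PRS(X_Σ) =
{ (2;()) ×2,  (2;(1)) ×6,  (2;(1,1)) ×2,  (3;(1)) }


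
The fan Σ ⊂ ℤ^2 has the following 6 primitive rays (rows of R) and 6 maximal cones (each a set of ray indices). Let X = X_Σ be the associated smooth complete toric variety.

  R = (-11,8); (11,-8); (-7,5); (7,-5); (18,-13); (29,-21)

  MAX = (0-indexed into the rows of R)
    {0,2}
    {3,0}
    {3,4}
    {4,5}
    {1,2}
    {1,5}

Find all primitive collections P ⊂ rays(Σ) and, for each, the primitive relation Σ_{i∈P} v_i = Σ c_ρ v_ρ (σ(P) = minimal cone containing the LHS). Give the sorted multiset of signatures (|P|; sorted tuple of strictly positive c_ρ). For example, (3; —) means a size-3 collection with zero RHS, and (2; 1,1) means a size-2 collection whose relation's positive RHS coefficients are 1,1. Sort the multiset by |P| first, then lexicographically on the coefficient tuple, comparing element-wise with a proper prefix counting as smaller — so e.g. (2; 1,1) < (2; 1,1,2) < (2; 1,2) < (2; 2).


9 minimal non-faces of Δ(Σ) (on 6 rays):

  P={0,1}:  v_{0} + v_{1} = 0  ⇒ sig = (2; —)
  P={2,3}:  v_{2} + v_{3} = 0  ⇒ sig = (2; —)
  P={0,4}:  v_{0} + v_{4} = v_{3}  ⇒ sig = (2; 1)
  P={0,5}:  v_{0} + v_{5} = v_{4}  ⇒ sig = (2; 1)
  P={1,3}:  v_{1} + v_{3} = v_{4}  ⇒ sig = (2; 1)
  P={1,4}:  v_{1} + v_{4} = v_{5}  ⇒ sig = (2; 1)
  P={2,4}:  v_{2} + v_{4} = v_{1}  ⇒ sig = (2; 1)
  P={2,5}:  v_{2} + v_{5} = 2·v_{1}  ⇒ sig = (2; 2)
  P={3,5}:  v_{3} + v_{5} = 2·v_{4}  ⇒ sig = (2; 2)

so the primitive-relation signature multiset is
[(2; —), (2; —), (2; 1), (2; 1), (2; 1), (2; 1), (2; 1), (2; 2), (2; 2)]


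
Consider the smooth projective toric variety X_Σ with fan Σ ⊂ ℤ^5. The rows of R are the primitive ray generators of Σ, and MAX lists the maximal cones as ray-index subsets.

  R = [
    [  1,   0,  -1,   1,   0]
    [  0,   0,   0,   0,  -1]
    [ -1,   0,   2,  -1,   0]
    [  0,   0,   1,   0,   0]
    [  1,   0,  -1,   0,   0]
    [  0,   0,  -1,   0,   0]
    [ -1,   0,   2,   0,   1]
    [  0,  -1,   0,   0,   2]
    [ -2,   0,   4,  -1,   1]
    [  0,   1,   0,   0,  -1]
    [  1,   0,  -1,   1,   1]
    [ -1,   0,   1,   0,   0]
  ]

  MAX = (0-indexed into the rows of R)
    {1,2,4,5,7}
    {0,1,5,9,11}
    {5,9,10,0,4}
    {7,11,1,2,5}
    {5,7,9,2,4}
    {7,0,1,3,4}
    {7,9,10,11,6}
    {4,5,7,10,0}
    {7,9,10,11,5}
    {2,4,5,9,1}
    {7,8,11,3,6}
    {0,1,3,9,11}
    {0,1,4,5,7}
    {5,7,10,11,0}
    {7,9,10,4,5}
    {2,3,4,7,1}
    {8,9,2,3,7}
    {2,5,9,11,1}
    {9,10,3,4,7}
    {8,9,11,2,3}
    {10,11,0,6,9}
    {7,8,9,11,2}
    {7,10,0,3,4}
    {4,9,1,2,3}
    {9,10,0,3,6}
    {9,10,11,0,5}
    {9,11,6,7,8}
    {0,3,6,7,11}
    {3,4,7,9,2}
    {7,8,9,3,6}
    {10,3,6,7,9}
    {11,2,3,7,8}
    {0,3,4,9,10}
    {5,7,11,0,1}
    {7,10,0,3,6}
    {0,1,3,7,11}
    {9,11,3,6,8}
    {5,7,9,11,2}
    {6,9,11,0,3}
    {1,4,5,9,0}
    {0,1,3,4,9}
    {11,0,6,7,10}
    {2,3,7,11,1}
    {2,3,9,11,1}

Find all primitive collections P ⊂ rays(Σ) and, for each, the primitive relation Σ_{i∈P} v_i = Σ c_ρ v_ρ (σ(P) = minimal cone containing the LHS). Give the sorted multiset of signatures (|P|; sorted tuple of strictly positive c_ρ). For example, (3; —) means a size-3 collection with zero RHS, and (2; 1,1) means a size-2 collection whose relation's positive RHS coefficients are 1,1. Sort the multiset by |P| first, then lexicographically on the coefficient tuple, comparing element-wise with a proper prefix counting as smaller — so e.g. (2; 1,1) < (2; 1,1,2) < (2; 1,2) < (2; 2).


|primitive collections| = 18. Relations:

  {3,5}:  v_{3} + v_{5} = 0  →  sig = (2; —)
  {4,11}:  v_{4} + v_{11} = 0  →  sig = (2; —)
  {0,2}:  v_{0} + v_{2} = v_{3}  →  sig = (2; 1)
  {1,10}:  v_{1} + v_{10} = v_{0}  →  sig = (2; 1)
  {2,6}:  v_{2} + v_{6} = v_{8}  →  sig = (2; 1)
  {0,8}:  v_{0} + v_{8} = v_{3} + v_{6}  →  sig = (2; 1,1)
  {1,6}:  v_{1} + v_{6} = v_{3} + v_{11}  →  sig = (2; 1,1)
  {1,8}:  v_{1} + v_{8} = v_{2} + v_{3} + v_{11}  →  sig = (2; 1,1,1)
  {2,10}:  v_{2} + v_{10} = v_{3} + v_{7} + v_{9}  →  sig = (2; 1,1,1)
  {4,6}:  v_{4} + v_{6} = v_{3} + v_{7} + v_{9}  →  sig = (2; 1,1,1)
  {5,6}:  v_{5} + v_{6} = v_{7} + v_{9} + v_{11}  →  sig = (2; 1,1,1)
  {4,8}:  v_{4} + v_{8} = v_{2} + v_{3} + v_{7} + v_{9}  →  sig = (2; 1,1,1,1)
  {5,8}:  v_{5} + v_{8} = v_{2} + v_{7} + v_{9} + v_{11}  →  sig = (2; 1,1,1,1)
  {8,10}:  v_{8} + v_{10} = v_{3} + v_{6} + v_{7} + v_{9}  →  sig = (2; 1,1,1,1)
  {1,7,9}:  v_{1} + v_{7} + v_{9} = 0  →  sig = (3; —)
  {0,7,9}:  v_{0} + v_{7} + v_{9} = v_{10}  →  sig = (3; 1)
  {3,10,11}:  v_{3} + v_{10} + v_{11} = v_{0} + v_{6}  →  sig = (3; 1,1)
  {3,7,9,11}:  v_{3} + v_{7} + v_{9} + v_{11} = v_{6}  →  sig = (4; 1)

Sorted signature multiset PRS(X):
[(2; —), (2; —), (2; 1), (2; 1), (2; 1), (2; 1,1), (2; 1,1), (2; 1,1,1), (2; 1,1,1), (2; 1,1,1), (2; 1,1,1), (2; 1,1,1,1), (2; 1,1,1,1), (2; 1,1,1,1), (3; —), (3; 1), (3; 1,1), (4; 1)]


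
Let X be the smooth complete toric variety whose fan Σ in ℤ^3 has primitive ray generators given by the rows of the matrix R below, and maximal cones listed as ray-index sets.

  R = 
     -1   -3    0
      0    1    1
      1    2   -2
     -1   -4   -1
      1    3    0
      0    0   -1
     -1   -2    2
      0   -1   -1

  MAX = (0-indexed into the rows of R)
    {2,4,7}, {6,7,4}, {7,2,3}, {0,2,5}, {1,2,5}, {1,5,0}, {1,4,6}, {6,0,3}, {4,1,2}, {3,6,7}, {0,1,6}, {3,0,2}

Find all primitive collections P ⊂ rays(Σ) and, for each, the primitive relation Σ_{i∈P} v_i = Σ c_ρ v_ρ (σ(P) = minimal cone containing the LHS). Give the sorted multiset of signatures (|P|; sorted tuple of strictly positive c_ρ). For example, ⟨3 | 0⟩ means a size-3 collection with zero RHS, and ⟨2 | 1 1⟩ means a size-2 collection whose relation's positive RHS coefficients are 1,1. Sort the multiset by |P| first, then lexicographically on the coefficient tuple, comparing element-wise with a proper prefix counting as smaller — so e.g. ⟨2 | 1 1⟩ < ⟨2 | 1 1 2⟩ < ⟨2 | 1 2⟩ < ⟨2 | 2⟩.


Primitive collections (11):

  {0,4}:  v_{0} + v_{4} = 0 ; sig = ⟨2 | 0⟩
  {1,7}:  v_{1} + v_{7} = 0 ; sig = ⟨2 | 0⟩
  {2,6}:  v_{2} + v_{6} = 0 ; sig = ⟨2 | 0⟩
  {0,7}:  v_{0} + v_{7} = v_{3} ; sig = ⟨2 | 1⟩
  {1,3}:  v_{1} + v_{3} = v_{0} ; sig = ⟨2 | 1⟩
  {3,4}:  v_{3} + v_{4} = v_{7} ; sig = ⟨2 | 1⟩
  {4,5}:  v_{4} + v_{5} = v_{1} + v_{2} ; sig = ⟨2 | 1 1⟩
  {5,6}:  v_{5} + v_{6} = v_{0} + v_{1} ; sig = ⟨2 | 1 1⟩
  {5,7}:  v_{5} + v_{7} = v_{0} + v_{2} ; sig = ⟨2 | 1 1⟩
  {3,5}:  v_{3} + v_{5} = 2·v_{0} + v_{2} ; sig = ⟨2 | 1 2⟩
  {0,1,2}:  v_{0} + v_{1} + v_{2} = v_{5} ; sig = ⟨3 | 1⟩

so the primitive-relation signature multiset is
[⟨2 | 0⟩, ⟨2 | 0⟩, ⟨2 | 0⟩, ⟨2 | 1⟩, ⟨2 | 1⟩, ⟨2 | 1⟩, ⟨2 | 1 1⟩, ⟨2 | 1 1⟩, ⟨2 | 1 1⟩, ⟨2 | 1 2⟩, ⟨3 | 1⟩]


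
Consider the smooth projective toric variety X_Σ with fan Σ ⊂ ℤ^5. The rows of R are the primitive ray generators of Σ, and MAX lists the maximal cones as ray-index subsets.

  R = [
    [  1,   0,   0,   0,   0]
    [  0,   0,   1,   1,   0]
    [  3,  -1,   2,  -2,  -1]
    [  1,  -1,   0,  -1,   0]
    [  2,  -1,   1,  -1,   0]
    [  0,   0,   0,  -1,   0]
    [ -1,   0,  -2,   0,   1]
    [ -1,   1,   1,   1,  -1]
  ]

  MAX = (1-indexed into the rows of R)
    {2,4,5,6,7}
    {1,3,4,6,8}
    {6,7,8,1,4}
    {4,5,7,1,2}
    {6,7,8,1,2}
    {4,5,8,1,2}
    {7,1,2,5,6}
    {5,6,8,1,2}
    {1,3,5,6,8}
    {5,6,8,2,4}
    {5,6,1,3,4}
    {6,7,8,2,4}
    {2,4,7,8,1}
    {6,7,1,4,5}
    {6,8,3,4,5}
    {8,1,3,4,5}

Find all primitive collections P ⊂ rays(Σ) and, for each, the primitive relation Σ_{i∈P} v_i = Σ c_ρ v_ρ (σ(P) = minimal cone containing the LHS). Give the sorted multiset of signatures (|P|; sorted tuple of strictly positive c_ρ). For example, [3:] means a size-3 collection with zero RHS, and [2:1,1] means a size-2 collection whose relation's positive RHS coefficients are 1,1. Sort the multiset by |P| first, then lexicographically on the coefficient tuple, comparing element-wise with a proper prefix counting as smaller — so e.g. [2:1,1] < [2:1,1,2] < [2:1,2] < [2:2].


Minimal non-faces — 5 found among 8 rays, 16 max cones:

  P={3,7}:  v_{3} + v_{7} = v_{1} + v_{4} + v_{6}  so sig = [2:1,1,1]
  P={2,3}:  v_{2} + v_{3} = 2·v_{5} + v_{8}  so sig = [2:1,2]
  P={5,7,8}:  v_{5} + v_{7} + v_{8} = 0  so sig = [3:]
  P={1,2,4,6}:  v_{1} + v_{2} + v_{4} + v_{6} = v_{5}  so sig = [4:1]
  P={1,4,5,6,8}:  v_{1} + v_{4} + v_{5} + v_{6} + v_{8} = v_{3}  so sig = [5:1]

Hence PRS(X_Σ) =
    [2:1,1,1]
    [2:1,2]
    [3:]
    [4:1]
    [5:1]


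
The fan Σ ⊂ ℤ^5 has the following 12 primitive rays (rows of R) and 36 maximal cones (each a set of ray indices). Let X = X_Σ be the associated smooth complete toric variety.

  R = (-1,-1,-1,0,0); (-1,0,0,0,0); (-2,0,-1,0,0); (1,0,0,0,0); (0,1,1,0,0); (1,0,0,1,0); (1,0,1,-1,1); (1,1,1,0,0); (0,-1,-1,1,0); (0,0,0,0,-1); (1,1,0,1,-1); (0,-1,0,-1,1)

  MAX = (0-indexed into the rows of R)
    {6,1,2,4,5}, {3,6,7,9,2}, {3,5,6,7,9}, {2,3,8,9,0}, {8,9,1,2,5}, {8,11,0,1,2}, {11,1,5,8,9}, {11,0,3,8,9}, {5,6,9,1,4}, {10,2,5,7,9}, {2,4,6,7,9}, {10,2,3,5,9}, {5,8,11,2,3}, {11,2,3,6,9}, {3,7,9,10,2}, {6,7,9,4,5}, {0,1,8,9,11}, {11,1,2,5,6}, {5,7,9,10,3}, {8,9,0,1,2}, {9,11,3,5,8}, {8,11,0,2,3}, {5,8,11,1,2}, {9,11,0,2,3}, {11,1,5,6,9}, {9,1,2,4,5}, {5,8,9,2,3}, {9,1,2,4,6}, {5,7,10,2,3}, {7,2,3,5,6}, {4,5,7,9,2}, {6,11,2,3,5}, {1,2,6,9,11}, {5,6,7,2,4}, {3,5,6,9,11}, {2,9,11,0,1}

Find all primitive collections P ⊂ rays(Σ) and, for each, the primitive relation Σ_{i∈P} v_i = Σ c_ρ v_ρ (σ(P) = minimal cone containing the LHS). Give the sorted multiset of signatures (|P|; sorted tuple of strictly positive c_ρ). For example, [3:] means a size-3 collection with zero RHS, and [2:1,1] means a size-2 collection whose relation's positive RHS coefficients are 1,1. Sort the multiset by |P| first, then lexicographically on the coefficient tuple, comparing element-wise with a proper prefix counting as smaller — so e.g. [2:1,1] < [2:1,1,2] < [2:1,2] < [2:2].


Σ has 22 primitive collections:

  P = {0,7}:  v_{0} + v_{7} = 0  ⇒ sig = [2:]
  P = {1,3}:  v_{1} + v_{3} = 0  ⇒ sig = [2:]
  P = {0,4}:  v_{0} + v_{4} = v_{1}  ⇒ sig = [2:1]
  P = {0,5}:  v_{0} + v_{5} = v_{8}  ⇒ sig = [2:1]
  P = {0,6}:  v_{0} + v_{6} = v_{11}  ⇒ sig = [2:1]
  P = {1,7}:  v_{1} + v_{7} = v_{4}  ⇒ sig = [2:1]
  P = {3,4}:  v_{3} + v_{4} = v_{7}  ⇒ sig = [2:1]
  P = {7,8}:  v_{7} + v_{8} = v_{5}  ⇒ sig = [2:1]
  P = {7,11}:  v_{7} + v_{11} = v_{6}  ⇒ sig = [2:1]
  P = {10,11}:  v_{10} + v_{11} = v_{3}  ⇒ sig = [2:1]
  P = {4,8}:  v_{4} + v_{8} = v_{1} + v_{5}  ⇒ sig = [2:1,1]
  P = {4,11}:  v_{4} + v_{11} = v_{1} + v_{6}  ⇒ sig = [2:1,1]
  P = {6,8}:  v_{6} + v_{8} = v_{5} + v_{11}  ⇒ sig = [2:1,1]
  P = {6,10}:  v_{6} + v_{10} = v_{3} + v_{7}  ⇒ sig = [2:1,1]
  P = {0,10}:  v_{0} + v_{10} = v_{2} + v_{3} + v_{5} + v_{9}  ⇒ sig = [2:1,1,1,1]
  P = {1,10}:  v_{1} + v_{10} = v_{2} + v_{5} + v_{7} + v_{9}  ⇒ sig = [2:1,1,1,1]
  P = {4,10}:  v_{4} + v_{10} = v_{2} + v_{5} + 2·v_{7} + v_{9}  ⇒ sig = [2:1,1,1,2]
  P = {8,10}:  v_{8} + v_{10} = v_{2} + v_{3} + 2·v_{5} + v_{9}  ⇒ sig = [2:1,1,1,2]
  P = {2,5,6,9}:  v_{2} + v_{5} + v_{6} + v_{9} = 0  ⇒ sig = [4:]
  P = {2,5,9,11}:  v_{2} + v_{5} + v_{9} + v_{11} = v_{0}  ⇒ sig = [4:1]
  P = {2,8,9,11}:  v_{2} + v_{8} + v_{9} + v_{11} = 2·v_{0}  ⇒ sig = [4:2]
  P = {2,3,5,7,9}:  v_{2} + v_{3} + v_{5} + v_{7} + v_{9} = v_{10}  ⇒ sig = [5:1]

Signatures (|P|; sorted positive RHS coefficients), sorted:
    [2:]
    [2:]
    [2:1]
    [2:1]
    [2:1]
    [2:1]
    [2:1]
    [2:1]
    [2:1]
    [2:1]
    [2:1,1]
    [2:1,1]
    [2:1,1]
    [2:1,1]
    [2:1,1,1,1]
    [2:1,1,1,1]
    [2:1,1,1,2]
    [2:1,1,1,2]
    [4:]
    [4:1]
    [4:2]
    [5:1]
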